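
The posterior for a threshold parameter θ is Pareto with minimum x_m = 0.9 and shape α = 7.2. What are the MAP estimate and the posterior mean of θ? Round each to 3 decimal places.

The Pareto density is strictly decreasing on [x_m, ∞), so the mode is x_m = 0.900.
Mean = α·x_m/(α−1) = 7.2·0.9/6.2 = 1.045.
The posterior is right-skewed, so the mean exceeds the mode.

θ_MAP = 0.900, E[θ|data] = 1.045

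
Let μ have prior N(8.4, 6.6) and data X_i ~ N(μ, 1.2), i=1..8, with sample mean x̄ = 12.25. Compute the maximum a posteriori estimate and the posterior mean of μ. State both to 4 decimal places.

MAP = 12.1644; posterior mean = 12.1644

Posterior for μ is Normal. Precision-weighted mean: (1/6.6·8.4 + 8/1.2·12.25) / (1/6.6 + 8/1.2) = 12.1644.
A Normal posterior is symmetric, so mode = mean.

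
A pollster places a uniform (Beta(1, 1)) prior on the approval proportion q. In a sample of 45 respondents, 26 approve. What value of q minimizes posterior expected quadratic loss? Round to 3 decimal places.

0.574

Posterior: Beta(1+26, 1+19) = Beta(27, 20).
Mode = (27−1)/(27+20−2) = 26/45 = 0.578.
Mean = 27/(27+20) = 27/47 = 0.574.
Quadratic loss ⇒ the optimal estimator is the posterior mean.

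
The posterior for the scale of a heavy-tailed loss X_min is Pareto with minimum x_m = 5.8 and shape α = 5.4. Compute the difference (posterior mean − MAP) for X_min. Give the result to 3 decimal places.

1.318

The Pareto density is strictly decreasing on [x_m, ∞), so the mode is x_m = 5.800.
Mean = α·x_m/(α−1) = 5.4·5.8/4.4 = 7.118.
Difference = 7.118 − 5.800 = 1.318.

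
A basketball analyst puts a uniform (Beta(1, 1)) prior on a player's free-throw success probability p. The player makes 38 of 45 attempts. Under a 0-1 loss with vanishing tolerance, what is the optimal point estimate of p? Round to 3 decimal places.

Posterior: Beta(1+38, 1+7) = Beta(39, 8).
Mode = (39−1)/(39+8−2) = 38/45 = 0.844.
With a flat prior the MAP equals the MLE, 38/45.
Mean = 39/(39+8) = 39/47 = 0.830.
This is the posterior mode — the MAP estimate.

0.844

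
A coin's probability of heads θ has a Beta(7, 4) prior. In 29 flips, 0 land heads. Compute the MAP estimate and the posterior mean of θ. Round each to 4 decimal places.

Posterior: Beta(7+0, 4+29) = Beta(7, 33).
Mode = (7−1)/(7+33−2) = 6/38 = 0.1579.
Mean = 7/(7+33) = 7/40 = 0.1750.
Right-skewed posterior ⇒ mode < mean.

θ_MAP = 0.1579, E[θ|data] = 0.1750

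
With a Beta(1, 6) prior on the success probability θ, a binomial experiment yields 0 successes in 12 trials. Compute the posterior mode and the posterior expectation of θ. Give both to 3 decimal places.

posterior mode = 0.000, posterior expectation = 0.053

Posterior: Beta(1+0, 6+12) = Beta(1, 18).
Since α = 1 ≤ 1 and β > 1, the Beta density is monotone decreasing on [0,1]; the mode is at 0.
Mean = 1/(1+18) = 0.053.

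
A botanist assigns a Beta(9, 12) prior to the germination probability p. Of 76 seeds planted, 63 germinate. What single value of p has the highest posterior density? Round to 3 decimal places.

Posterior: Beta(9+63, 12+13) = Beta(72, 25).
Mode = (72−1)/(72+25−2) = 71/95 = 0.747.
Mean = 72/(72+25) = 72/97 = 0.742.
This is the posterior mode — the MAP estimate.

0.747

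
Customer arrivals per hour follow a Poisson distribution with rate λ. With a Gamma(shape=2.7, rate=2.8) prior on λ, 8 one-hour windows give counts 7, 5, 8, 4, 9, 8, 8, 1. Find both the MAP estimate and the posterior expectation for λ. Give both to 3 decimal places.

Σ counts = 50. Posterior: Gamma(shape = 2.7+50 = 52.7, rate = 2.8+8 = 10.8).
Mode = (α−1)/β = 51.7/10.8 = 4.787.
Mean = α/β = 52.7/10.8 = 4.880.

MAP = 4.787; posterior mean = 4.880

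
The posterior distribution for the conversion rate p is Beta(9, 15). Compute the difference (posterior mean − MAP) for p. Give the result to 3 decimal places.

0.011

Mode = (9−1)/(9+15−2) = 8/22 = 0.364.
Mean = 9/(9+15) = 9/24 = 0.375.
Difference = 0.375 − 0.364 = 0.011.
Right-skewed posterior ⇒ mode < mean.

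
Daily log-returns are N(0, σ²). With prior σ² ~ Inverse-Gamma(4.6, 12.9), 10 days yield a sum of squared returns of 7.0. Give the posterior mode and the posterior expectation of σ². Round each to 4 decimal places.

MAP: 1.5472. Posterior mean: 1.9070.

Posterior: Inverse-Gamma(shape = 4.6+10/2 = 9.6, scale = 12.9+7.0/2 = 16.4).
Mode = β/(α+1) = 16.4/10.6 = 1.5472.
Mean = β/(α−1) = 16.4/8.6 = 1.9070.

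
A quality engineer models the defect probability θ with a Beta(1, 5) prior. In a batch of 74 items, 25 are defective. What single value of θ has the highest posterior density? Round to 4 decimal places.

0.3205

Posterior: Beta(1+25, 5+49) = Beta(26, 54).
Mode = (26−1)/(26+54−2) = 25/78 = 0.3205.
Mean = 26/(26+54) = 26/80 = 0.3250.
This is the posterior mode — the MAP estimate.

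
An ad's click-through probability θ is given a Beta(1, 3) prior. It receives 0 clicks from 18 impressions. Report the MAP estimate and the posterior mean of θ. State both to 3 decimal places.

Posterior: Beta(1+0, 3+18) = Beta(1, 21).
Since α = 1 ≤ 1 and β > 1, the Beta density is monotone decreasing on [0,1]; the mode is at 0.
Mean = 1/(1+21) = 0.045.
The posterior is right-skewed, so the mean exceeds the mode.

θ_MAP = 0.000, E[θ|data] = 0.045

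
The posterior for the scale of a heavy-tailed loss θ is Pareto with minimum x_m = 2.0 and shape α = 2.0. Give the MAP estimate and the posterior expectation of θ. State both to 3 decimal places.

MAP: 2.000. Posterior mean: 4.000.

The Pareto density is strictly decreasing on [x_m, ∞), so the mode is x_m = 2.000.
Mean = α·x_m/(α−1) = 2.0·2.0/1.0 = 4.000.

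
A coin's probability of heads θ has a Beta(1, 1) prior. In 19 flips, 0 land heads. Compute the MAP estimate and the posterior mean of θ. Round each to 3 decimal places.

Posterior: Beta(1+0, 1+19) = Beta(1, 20).
Since α = 1 ≤ 1 and β > 1, the Beta density is monotone decreasing on [0,1]; the mode is at 0.
Mean = 1/(1+20) = 0.048.

θ_MAP = 0.000, E[θ|data] = 0.048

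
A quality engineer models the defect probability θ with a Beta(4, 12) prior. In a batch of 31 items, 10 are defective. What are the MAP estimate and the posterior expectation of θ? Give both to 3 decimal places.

MAP: 0.289. Posterior mean: 0.298.

Posterior: Beta(4+10, 12+21) = Beta(14, 33).
Mode = (14−1)/(14+33−2) = 13/45 = 0.289.
Mean = 14/(14+33) = 14/47 = 0.298.
Mean > mode: the posterior has a right tail.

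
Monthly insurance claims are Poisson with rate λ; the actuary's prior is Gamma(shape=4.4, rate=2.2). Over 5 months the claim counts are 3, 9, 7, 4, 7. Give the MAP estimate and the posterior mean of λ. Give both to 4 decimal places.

MAP = 4.6389; posterior mean = 4.7778

Σ counts = 30. Posterior: Gamma(shape = 4.4+30 = 34.4, rate = 2.2+5 = 7.2).
Mode = (α−1)/β = 33.4/7.2 = 4.6389.
Mean = α/β = 34.4/7.2 = 4.7778.
The posterior is right-skewed, so the mean exceeds the mode.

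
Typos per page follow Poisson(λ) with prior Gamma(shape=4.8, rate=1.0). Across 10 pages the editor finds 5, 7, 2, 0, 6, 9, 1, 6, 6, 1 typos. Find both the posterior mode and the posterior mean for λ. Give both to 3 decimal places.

Σ counts = 43. Posterior: Gamma(shape = 4.8+43 = 47.8, rate = 1.0+10 = 11.0).
Mode = (α−1)/β = 46.8/11.0 = 4.255.
Mean = α/β = 47.8/11.0 = 4.345.
The posterior is right-skewed, so the mean exceeds the mode.

MAP = 4.255, posterior mean = 4.345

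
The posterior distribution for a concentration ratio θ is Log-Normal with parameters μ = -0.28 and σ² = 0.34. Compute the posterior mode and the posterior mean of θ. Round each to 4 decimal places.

Mode = exp(μ − σ²) = exp(-0.62) = 0.5379.
Mean = exp(μ + σ²/2) = exp(-0.110) = 0.8958.
Right-skewed posterior ⇒ mode < mean.

θ_MAP = 0.5379, E[θ|data] = 0.8958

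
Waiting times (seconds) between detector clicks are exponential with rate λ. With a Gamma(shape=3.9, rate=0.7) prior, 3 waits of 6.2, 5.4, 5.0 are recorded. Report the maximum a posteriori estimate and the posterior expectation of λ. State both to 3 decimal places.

λ_MAP = 0.341, E[λ|data] = 0.399

Σ times = 16.6. Posterior: Gamma(shape = 3.9+3 = 6.9, rate = 0.7+16.6 = 17.3).
Mode = (α−1)/β = 5.9/17.3 = 0.341.
Mean = α/β = 6.9/17.3 = 0.399.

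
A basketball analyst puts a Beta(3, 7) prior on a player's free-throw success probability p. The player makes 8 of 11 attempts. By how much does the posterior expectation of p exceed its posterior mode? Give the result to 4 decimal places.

Posterior: Beta(3+8, 7+3) = Beta(11, 10).
Mode = (11−1)/(11+10−2) = 10/19 = 0.5263.
Mean = 11/(11+10) = 11/21 = 0.5238.
Difference = 0.5238 − 0.5263 = -0.0025.

-0.0025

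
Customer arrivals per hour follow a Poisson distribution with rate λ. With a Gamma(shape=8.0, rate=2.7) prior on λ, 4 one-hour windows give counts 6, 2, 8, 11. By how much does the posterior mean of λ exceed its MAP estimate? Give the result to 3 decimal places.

Σ counts = 27. Posterior: Gamma(shape = 8.0+27 = 35.0, rate = 2.7+4 = 6.7).
Mode = (α−1)/β = 34.0/6.7 = 5.075.
Mean = α/β = 35.0/6.7 = 5.224.
Difference = 5.224 − 5.075 = 0.149.

0.149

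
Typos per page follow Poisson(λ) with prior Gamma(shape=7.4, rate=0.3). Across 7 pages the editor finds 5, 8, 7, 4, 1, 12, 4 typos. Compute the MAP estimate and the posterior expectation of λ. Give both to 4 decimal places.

Σ counts = 41. Posterior: Gamma(shape = 7.4+41 = 48.4, rate = 0.3+7 = 7.3).
Mode = (α−1)/β = 47.4/7.3 = 6.4932.
Mean = α/β = 48.4/7.3 = 6.6301.
The mean is pulled above the mode by the posterior's right skew.

MAP = 6.4932; posterior mean = 6.6301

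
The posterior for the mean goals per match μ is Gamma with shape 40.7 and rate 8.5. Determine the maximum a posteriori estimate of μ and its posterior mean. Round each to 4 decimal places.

MAP = 4.6706, posterior mean = 4.7882

Mode = (α−1)/β = 39.7/8.5 = 4.6706.
Mean = α/β = 40.7/8.5 = 4.7882.
The posterior is right-skewed, so the mean exceeds the mode.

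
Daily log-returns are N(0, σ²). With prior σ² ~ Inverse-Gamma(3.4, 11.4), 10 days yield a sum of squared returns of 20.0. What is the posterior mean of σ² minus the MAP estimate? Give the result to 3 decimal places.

0.615

Posterior: Inverse-Gamma(shape = 3.4+10/2 = 8.4, scale = 11.4+20.0/2 = 21.4).
Mode = β/(α+1) = 21.4/9.4 = 2.277.
Mean = β/(α−1) = 21.4/7.4 = 2.892.
Difference = 2.892 − 2.277 = 0.615.
The posterior is right-skewed, so the mean exceeds the mode.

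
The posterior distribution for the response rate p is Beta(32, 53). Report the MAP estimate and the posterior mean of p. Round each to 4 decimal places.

MAP: 0.3735. Posterior mean: 0.3765.

Mode = (32−1)/(32+53−2) = 31/83 = 0.3735.
Mean = 32/(32+53) = 32/85 = 0.3765.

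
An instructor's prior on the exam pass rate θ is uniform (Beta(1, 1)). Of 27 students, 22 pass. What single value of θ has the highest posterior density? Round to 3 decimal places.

0.815

Posterior: Beta(1+22, 1+5) = Beta(23, 6).
Mode = (23−1)/(23+6−2) = 22/27 = 0.815.
Mean = 23/(23+6) = 23/29 = 0.793.
This is the posterior mode — the MAP estimate.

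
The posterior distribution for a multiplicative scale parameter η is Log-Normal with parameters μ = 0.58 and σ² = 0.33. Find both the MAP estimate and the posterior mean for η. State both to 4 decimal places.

Mode = exp(μ − σ²) = exp(0.25) = 1.2840.
Mean = exp(μ + σ²/2) = exp(0.745) = 2.1064.

η_MAP = 1.2840, E[η|data] = 2.1064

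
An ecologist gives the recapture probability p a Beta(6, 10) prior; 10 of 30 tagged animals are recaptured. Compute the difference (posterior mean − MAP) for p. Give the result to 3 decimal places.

Posterior: Beta(6+10, 10+20) = Beta(16, 30).
Mode = (16−1)/(16+30−2) = 15/44 = 0.341.
Mean = 16/(16+30) = 16/46 = 0.348.
Difference = 0.348 − 0.341 = 0.007.

0.007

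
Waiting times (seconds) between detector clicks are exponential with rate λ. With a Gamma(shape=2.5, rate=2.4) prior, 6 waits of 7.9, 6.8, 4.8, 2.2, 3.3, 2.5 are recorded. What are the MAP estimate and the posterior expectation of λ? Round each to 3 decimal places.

Σ times = 27.5. Posterior: Gamma(shape = 2.5+6 = 8.5, rate = 2.4+27.5 = 29.9).
Mode = (α−1)/β = 7.5/29.9 = 0.251.
Mean = α/β = 8.5/29.9 = 0.284.
Mean > mode: the posterior has a right tail.

MAP = 0.251, posterior mean = 0.284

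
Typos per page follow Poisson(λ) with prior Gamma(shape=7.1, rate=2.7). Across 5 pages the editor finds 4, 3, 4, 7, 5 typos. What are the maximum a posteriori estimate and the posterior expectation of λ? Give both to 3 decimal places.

Σ counts = 23. Posterior: Gamma(shape = 7.1+23 = 30.1, rate = 2.7+5 = 7.7).
Mode = (α−1)/β = 29.1/7.7 = 3.779.
Mean = α/β = 30.1/7.7 = 3.909.

λ_MAP = 3.779, E[λ|data] = 3.909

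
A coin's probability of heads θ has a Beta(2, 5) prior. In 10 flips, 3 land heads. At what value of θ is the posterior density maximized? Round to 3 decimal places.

0.267

Posterior: Beta(2+3, 5+7) = Beta(5, 12).
Mode = (5−1)/(5+12−2) = 4/15 = 0.267.
Mean = 5/(5+12) = 5/17 = 0.294.
This is the posterior mode — the MAP estimate.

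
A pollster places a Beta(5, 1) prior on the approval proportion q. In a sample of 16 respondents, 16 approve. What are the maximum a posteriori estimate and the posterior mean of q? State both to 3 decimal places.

Posterior: Beta(5+16, 1+0) = Beta(21, 1).
Since β = 1 ≤ 1 and α > 1, the Beta density is monotone increasing on [0,1]; the mode is at 1.
Mean = 21/(21+1) = 0.955.
Left-skewed posterior ⇒ mean < mode.

q_MAP = 1.000, E[q|data] = 0.955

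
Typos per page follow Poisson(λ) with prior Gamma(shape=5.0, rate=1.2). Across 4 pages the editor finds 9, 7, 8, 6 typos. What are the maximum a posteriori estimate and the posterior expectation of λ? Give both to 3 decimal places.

Σ counts = 30. Posterior: Gamma(shape = 5.0+30 = 35.0, rate = 1.2+4 = 5.2).
Mode = (α−1)/β = 34.0/5.2 = 6.538.
Mean = α/β = 35.0/5.2 = 6.731.

MAP = 6.538; posterior mean = 6.731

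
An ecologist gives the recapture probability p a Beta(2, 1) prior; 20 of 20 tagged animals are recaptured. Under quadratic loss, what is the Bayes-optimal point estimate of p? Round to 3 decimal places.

Posterior: Beta(2+20, 1+0) = Beta(22, 1).
Since β = 1 ≤ 1 and α > 1, the Beta density is monotone increasing on [0,1]; the mode is at 1.
Mean = 22/(22+1) = 0.957.
Quadratic loss ⇒ the optimal estimator is the posterior mean.

0.957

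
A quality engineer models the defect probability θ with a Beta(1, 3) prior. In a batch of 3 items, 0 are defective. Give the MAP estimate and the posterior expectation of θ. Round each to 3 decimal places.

Posterior: Beta(1+0, 3+3) = Beta(1, 6).
Since α = 1 ≤ 1 and β > 1, the Beta density is monotone decreasing on [0,1]; the mode is at 0.
Mean = 1/(1+6) = 0.143.

MAP = 0.000, posterior mean = 0.143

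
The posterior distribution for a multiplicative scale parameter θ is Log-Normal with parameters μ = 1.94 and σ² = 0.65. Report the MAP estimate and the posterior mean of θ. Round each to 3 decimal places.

Mode = exp(μ − σ²) = exp(1.29) = 3.633.
Mean = exp(μ + σ²/2) = exp(2.265) = 9.631.
The posterior is right-skewed, so the mean exceeds the mode.

θ_MAP = 3.633, E[θ|data] = 9.631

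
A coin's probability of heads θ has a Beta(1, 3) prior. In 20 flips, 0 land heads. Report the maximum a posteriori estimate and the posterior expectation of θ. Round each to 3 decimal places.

Posterior: Beta(1+0, 3+20) = Beta(1, 23).
Since α = 1 ≤ 1 and β > 1, the Beta density is monotone decreasing on [0,1]; the mode is at 0.
Mean = 1/(1+23) = 0.042.
The mean is pulled above the mode by the posterior's right skew.

MAP: 0.000. Posterior mean: 0.042.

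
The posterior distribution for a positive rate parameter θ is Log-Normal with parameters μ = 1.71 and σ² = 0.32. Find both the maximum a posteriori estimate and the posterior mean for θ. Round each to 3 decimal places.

maximum a posteriori estimate = 4.015, posterior mean = 6.488

Mode = exp(μ − σ²) = exp(1.39) = 4.015.
Mean = exp(μ + σ²/2) = exp(1.870) = 6.488.
Right-skewed posterior ⇒ mode < mean.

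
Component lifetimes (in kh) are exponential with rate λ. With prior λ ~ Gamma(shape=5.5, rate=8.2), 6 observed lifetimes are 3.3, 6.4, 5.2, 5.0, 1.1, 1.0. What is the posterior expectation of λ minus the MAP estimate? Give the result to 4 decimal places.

Σ times = 22.0. Posterior: Gamma(shape = 5.5+6 = 11.5, rate = 8.2+22.0 = 30.2).
Mode = (α−1)/β = 10.5/30.2 = 0.3477.
Mean = α/β = 11.5/30.2 = 0.3808.
Difference = 0.3808 − 0.3477 = 0.0331.
Mean > mode: the posterior has a right tail.

0.0331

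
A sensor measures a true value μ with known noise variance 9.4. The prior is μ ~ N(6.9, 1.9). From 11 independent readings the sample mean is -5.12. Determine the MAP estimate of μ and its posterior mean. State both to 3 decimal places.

MAP: -1.391. Posterior mean: -1.391.

Posterior for μ is Normal. Precision-weighted mean: (1/1.9·6.9 + 11/9.4·-5.12) / (1/1.9 + 11/9.4) = -1.391.
A Normal posterior is symmetric, so mode = mean.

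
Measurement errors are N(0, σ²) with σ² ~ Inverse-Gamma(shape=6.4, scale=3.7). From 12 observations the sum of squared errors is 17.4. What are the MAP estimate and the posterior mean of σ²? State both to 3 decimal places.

Posterior: Inverse-Gamma(shape = 6.4+12/2 = 12.4, scale = 3.7+17.4/2 = 12.4).
Mode = β/(α+1) = 12.4/13.4 = 0.925.
Mean = β/(α−1) = 12.4/11.4 = 1.088.

σ²_MAP = 0.925, E[σ²|data] = 1.088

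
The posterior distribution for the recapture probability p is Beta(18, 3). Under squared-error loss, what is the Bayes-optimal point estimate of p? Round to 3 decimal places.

Mode = (18−1)/(18+3−2) = 17/19 = 0.895.
Mean = 18/(18+3) = 18/21 = 0.857.
Squared-error loss ⇒ the optimal estimator is the posterior mean.

0.857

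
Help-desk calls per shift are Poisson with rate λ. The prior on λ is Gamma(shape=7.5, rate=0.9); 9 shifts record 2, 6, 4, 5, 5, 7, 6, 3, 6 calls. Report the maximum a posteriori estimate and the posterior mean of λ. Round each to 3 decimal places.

maximum a posteriori estimate = 5.101, posterior mean = 5.202

Σ counts = 44. Posterior: Gamma(shape = 7.5+44 = 51.5, rate = 0.9+9 = 9.9).
Mode = (α−1)/β = 50.5/9.9 = 5.101.
Mean = α/β = 51.5/9.9 = 5.202.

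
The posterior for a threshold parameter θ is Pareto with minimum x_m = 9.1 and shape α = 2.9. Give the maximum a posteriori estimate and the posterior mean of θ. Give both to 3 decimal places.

The Pareto density is strictly decreasing on [x_m, ∞), so the mode is x_m = 9.100.
Mean = α·x_m/(α−1) = 2.9·9.1/1.9 = 13.889.

MAP: 9.100. Posterior mean: 13.889.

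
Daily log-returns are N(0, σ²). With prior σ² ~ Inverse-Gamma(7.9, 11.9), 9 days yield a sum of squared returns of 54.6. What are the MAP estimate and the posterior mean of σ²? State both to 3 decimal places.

MAP estimate = 2.925, posterior mean = 3.439

Posterior: Inverse-Gamma(shape = 7.9+9/2 = 12.4, scale = 11.9+54.6/2 = 39.2).
Mode = β/(α+1) = 39.2/13.4 = 2.925.
Mean = β/(α−1) = 39.2/11.4 = 3.439.
Right-skewed posterior ⇒ mode < mean.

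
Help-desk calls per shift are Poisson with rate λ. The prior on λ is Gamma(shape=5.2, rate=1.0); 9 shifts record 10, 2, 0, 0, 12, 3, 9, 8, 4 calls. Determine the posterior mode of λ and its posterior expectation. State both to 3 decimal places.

Σ counts = 48. Posterior: Gamma(shape = 5.2+48 = 53.2, rate = 1.0+9 = 10.0).
Mode = (α−1)/β = 52.2/10.0 = 5.220.
Mean = α/β = 53.2/10.0 = 5.320.
Mean > mode: the posterior has a right tail.

MAP = 5.220, posterior mean = 5.320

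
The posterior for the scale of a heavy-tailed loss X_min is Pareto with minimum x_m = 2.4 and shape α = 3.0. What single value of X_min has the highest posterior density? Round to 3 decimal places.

2.400

The Pareto density is strictly decreasing on [x_m, ∞), so the mode is x_m = 2.400.
Mean = α·x_m/(α−1) = 3.0·2.4/2.0 = 3.600.
This is the posterior mode — the MAP estimate.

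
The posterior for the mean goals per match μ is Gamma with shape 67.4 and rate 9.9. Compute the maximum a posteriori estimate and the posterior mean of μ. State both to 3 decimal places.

Mode = (α−1)/β = 66.4/9.9 = 6.707.
Mean = α/β = 67.4/9.9 = 6.808.

maximum a posteriori estimate = 6.707, posterior mean = 6.808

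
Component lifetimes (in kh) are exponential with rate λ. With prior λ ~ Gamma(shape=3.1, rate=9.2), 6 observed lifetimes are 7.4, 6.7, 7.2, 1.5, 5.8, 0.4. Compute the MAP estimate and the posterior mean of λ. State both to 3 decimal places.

MAP estimate = 0.212, posterior mean = 0.238

Σ times = 29.0. Posterior: Gamma(shape = 3.1+6 = 9.1, rate = 9.2+29.0 = 38.2).
Mode = (α−1)/β = 8.1/38.2 = 0.212.
Mean = α/β = 9.1/38.2 = 0.238.
Right-skewed posterior ⇒ mode < mean.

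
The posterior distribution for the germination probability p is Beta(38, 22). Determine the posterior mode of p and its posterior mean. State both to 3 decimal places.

MAP = 0.638, posterior mean = 0.633

Mode = (38−1)/(38+22−2) = 37/58 = 0.638.
Mean = 38/(38+22) = 38/60 = 0.633.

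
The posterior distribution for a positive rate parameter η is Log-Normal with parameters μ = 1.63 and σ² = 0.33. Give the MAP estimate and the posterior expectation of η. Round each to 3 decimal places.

Mode = exp(μ − σ²) = exp(1.30) = 3.669.
Mean = exp(μ + σ²/2) = exp(1.795) = 6.019.

MAP: 3.669. Posterior mean: 6.019.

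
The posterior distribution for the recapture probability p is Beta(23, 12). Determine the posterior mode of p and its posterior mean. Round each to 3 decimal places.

MAP = 0.667; posterior mean = 0.657

Mode = (23−1)/(23+12−2) = 22/33 = 0.667.
Mean = 23/(23+12) = 23/35 = 0.657.
Mode > mean: the posterior has a left tail.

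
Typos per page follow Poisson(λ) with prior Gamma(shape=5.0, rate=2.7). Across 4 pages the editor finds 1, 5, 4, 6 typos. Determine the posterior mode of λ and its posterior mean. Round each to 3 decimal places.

MAP = 2.985; posterior mean = 3.134

Σ counts = 16. Posterior: Gamma(shape = 5.0+16 = 21.0, rate = 2.7+4 = 6.7).
Mode = (α−1)/β = 20.0/6.7 = 2.985.
Mean = α/β = 21.0/6.7 = 3.134.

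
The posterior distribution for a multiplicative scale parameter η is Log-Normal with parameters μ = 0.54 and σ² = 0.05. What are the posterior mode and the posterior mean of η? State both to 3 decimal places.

Mode = exp(μ − σ²) = exp(0.49) = 1.632.
Mean = exp(μ + σ²/2) = exp(0.565) = 1.759.

posterior mode = 1.632, posterior mean = 1.759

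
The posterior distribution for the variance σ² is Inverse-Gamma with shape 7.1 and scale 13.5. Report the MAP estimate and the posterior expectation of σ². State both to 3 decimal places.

Mode = β/(α+1) = 13.5/8.1 = 1.667.
Mean = β/(α−1) = 13.5/6.1 = 2.213.

MAP: 1.667. Posterior mean: 2.213.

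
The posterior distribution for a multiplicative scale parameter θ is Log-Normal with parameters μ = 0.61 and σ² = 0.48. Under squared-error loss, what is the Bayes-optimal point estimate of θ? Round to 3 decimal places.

2.340

Mode = exp(μ − σ²) = exp(0.13) = 1.139.
Mean = exp(μ + σ²/2) = exp(0.850) = 2.340.
Squared-error loss ⇒ the optimal estimator is the posterior mean.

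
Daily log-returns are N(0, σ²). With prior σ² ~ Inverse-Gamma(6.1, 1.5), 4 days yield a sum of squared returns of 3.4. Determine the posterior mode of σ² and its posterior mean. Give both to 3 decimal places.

MAP: 0.352. Posterior mean: 0.451.

Posterior: Inverse-Gamma(shape = 6.1+4/2 = 8.1, scale = 1.5+3.4/2 = 3.2).
Mode = β/(α+1) = 3.2/9.1 = 0.352.
Mean = β/(α−1) = 3.2/7.1 = 0.451.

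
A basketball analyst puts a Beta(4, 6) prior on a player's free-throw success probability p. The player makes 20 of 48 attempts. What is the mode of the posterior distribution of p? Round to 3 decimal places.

Posterior: Beta(4+20, 6+28) = Beta(24, 34).
Mode = (24−1)/(24+34−2) = 23/56 = 0.411.
Mean = 24/(24+34) = 24/58 = 0.414.
This is the posterior mode — the MAP estimate.

0.411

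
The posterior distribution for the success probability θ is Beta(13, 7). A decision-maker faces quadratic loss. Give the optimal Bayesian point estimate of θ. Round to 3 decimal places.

0.650

Mode = (13−1)/(13+7−2) = 12/18 = 0.667.
Mean = 13/(13+7) = 13/20 = 0.650.
Quadratic loss ⇒ the optimal estimator is the posterior mean.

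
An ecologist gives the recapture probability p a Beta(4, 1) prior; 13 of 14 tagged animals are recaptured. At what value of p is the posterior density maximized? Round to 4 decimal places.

Posterior: Beta(4+13, 1+1) = Beta(17, 2).
Mode = (17−1)/(17+2−2) = 16/17 = 0.9412.
Mean = 17/(17+2) = 17/19 = 0.8947.
This is the posterior mode — the MAP estimate.

0.9412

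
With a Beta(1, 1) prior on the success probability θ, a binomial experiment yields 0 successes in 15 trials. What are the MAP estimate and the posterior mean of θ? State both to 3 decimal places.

MAP = 0.000; posterior mean = 0.059

Posterior: Beta(1+0, 1+15) = Beta(1, 16).
Since α = 1 ≤ 1 and β > 1, the Beta density is monotone decreasing on [0,1]; the mode is at 0.
Mean = 1/(1+16) = 0.059.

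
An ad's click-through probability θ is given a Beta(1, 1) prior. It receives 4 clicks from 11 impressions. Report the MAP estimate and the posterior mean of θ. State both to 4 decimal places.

MAP = 0.3636; posterior mean = 0.3846

Posterior: Beta(1+4, 1+7) = Beta(5, 8).
Mode = (5−1)/(5+8−2) = 4/11 = 0.3636.
Mean = 5/(5+8) = 5/13 = 0.3846.
The posterior is right-skewed, so the mean exceeds the mode.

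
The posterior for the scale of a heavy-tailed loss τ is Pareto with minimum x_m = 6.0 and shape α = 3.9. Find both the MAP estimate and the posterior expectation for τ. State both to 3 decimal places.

MAP estimate = 6.000, posterior expectation = 8.069

The Pareto density is strictly decreasing on [x_m, ∞), so the mode is x_m = 6.000.
Mean = α·x_m/(α−1) = 3.9·6.0/2.9 = 8.069.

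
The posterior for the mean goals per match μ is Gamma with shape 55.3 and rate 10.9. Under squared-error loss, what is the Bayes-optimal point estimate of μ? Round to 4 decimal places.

5.0734

Mode = (α−1)/β = 54.3/10.9 = 4.9817.
Mean = α/β = 55.3/10.9 = 5.0734.
Squared-error loss ⇒ the optimal estimator is the posterior mean.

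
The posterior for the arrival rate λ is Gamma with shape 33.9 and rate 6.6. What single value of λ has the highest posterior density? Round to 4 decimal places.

Mode = (α−1)/β = 32.9/6.6 = 4.9848.
Mean = α/β = 33.9/6.6 = 5.1364.
This is the posterior mode — the MAP estimate.

4.9848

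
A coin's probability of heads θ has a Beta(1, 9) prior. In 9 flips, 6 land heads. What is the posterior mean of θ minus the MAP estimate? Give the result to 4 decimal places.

Posterior: Beta(1+6, 9+3) = Beta(7, 12).
Mode = (7−1)/(7+12−2) = 6/17 = 0.3529.
Mean = 7/(7+12) = 7/19 = 0.3684.
Difference = 0.3684 − 0.3529 = 0.0155.

0.0155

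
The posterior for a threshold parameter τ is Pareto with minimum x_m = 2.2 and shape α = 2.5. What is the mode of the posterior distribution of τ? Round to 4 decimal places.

2.2000

The Pareto density is strictly decreasing on [x_m, ∞), so the mode is x_m = 2.2000.
Mean = α·x_m/(α−1) = 2.5·2.2/1.5 = 3.6667.
This is the posterior mode — the MAP estimate.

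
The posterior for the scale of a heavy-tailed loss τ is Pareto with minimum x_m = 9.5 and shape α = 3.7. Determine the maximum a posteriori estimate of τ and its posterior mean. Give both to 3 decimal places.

The Pareto density is strictly decreasing on [x_m, ∞), so the mode is x_m = 9.500.
Mean = α·x_m/(α−1) = 3.7·9.5/2.7 = 13.019.

τ_MAP = 9.500, E[τ|data] = 13.019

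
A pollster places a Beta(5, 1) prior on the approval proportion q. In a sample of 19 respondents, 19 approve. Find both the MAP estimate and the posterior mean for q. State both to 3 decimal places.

MAP: 1.000. Posterior mean: 0.960.

Posterior: Beta(5+19, 1+0) = Beta(24, 1).
Since β = 1 ≤ 1 and α > 1, the Beta density is monotone increasing on [0,1]; the mode is at 1.
Mean = 24/(24+1) = 0.960.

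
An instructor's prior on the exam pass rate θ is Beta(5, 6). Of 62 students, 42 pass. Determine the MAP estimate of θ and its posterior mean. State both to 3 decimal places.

MAP estimate = 0.648, posterior mean = 0.644

Posterior: Beta(5+42, 6+20) = Beta(47, 26).
Mode = (47−1)/(47+26−2) = 46/71 = 0.648.
Mean = 47/(47+26) = 47/73 = 0.644.
Mode > mean: the posterior has a left tail.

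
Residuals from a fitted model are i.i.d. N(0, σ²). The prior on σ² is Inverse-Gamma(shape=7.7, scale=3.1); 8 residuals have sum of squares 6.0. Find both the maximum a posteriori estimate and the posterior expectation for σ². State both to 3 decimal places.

Posterior: Inverse-Gamma(shape = 7.7+8/2 = 11.7, scale = 3.1+6.0/2 = 6.1).
Mode = β/(α+1) = 6.1/12.7 = 0.480.
Mean = β/(α−1) = 6.1/10.7 = 0.570.

MAP: 0.480. Posterior mean: 0.570.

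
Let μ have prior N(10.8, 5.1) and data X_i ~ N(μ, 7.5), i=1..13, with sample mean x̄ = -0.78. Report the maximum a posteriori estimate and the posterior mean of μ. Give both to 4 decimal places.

Posterior for μ is Normal. Precision-weighted mean: (1/5.1·10.8 + 13/7.5·-0.78) / (1/5.1 + 13/7.5) = 0.3968.
A Normal posterior is symmetric, so mode = mean.

MAP: 0.3968. Posterior mean: 0.3968.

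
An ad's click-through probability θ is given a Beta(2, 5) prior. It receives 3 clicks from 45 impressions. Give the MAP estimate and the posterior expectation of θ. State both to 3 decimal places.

MAP = 0.080; posterior mean = 0.096

Posterior: Beta(2+3, 5+42) = Beta(5, 47).
Mode = (5−1)/(5+47−2) = 4/50 = 0.080.
Mean = 5/(5+47) = 5/52 = 0.096.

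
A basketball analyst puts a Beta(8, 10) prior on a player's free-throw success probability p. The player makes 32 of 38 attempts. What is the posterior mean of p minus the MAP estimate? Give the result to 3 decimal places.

Posterior: Beta(8+32, 10+6) = Beta(40, 16).
Mode = (40−1)/(40+16−2) = 39/54 = 0.722.
Mean = 40/(40+16) = 40/56 = 0.714.
Difference = 0.714 − 0.722 = -0.008.

-0.008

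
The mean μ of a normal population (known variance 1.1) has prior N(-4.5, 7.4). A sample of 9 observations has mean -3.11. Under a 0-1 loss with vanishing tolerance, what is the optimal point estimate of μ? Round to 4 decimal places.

Posterior for μ is Normal. Precision-weighted mean: (1/7.4·-4.5 + 9/1.1·-3.11) / (1/7.4 + 9/1.1) = -3.1326.
A Normal posterior is symmetric, so mode = mean.
This is the posterior mode — the MAP estimate.

-3.1326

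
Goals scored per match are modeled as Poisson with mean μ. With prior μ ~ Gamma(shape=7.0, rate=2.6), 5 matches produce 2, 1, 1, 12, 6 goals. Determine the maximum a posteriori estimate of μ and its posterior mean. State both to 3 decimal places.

Σ counts = 22. Posterior: Gamma(shape = 7.0+22 = 29.0, rate = 2.6+5 = 7.6).
Mode = (α−1)/β = 28.0/7.6 = 3.684.
Mean = α/β = 29.0/7.6 = 3.816.

μ_MAP = 3.684, E[μ|data] = 3.816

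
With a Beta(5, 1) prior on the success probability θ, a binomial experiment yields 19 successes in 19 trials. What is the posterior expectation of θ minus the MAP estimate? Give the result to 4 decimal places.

-0.0400

Posterior: Beta(5+19, 1+0) = Beta(24, 1).
Since β = 1 ≤ 1 and α > 1, the Beta density is monotone increasing on [0,1]; the mode is at 1.
Mean = 24/(24+1) = 0.9600.
Difference = 0.9600 − 1.0000 = -0.0400.
The mean is pulled below the mode by the posterior's left skew.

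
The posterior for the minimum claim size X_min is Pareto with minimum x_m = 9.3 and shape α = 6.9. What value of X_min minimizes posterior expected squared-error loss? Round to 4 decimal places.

10.8763

The Pareto density is strictly decreasing on [x_m, ∞), so the mode is x_m = 9.3000.
Mean = α·x_m/(α−1) = 6.9·9.3/5.9 = 10.8763.
Squared-error loss ⇒ the optimal estimator is the posterior mean.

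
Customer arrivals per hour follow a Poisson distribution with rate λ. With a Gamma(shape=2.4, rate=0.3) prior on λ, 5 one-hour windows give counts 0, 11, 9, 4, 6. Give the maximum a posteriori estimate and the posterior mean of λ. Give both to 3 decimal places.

MAP = 5.925, posterior mean = 6.113

Σ counts = 30. Posterior: Gamma(shape = 2.4+30 = 32.4, rate = 0.3+5 = 5.3).
Mode = (α−1)/β = 31.4/5.3 = 5.925.
Mean = α/β = 32.4/5.3 = 6.113.
Mean > mode: the posterior has a right tail.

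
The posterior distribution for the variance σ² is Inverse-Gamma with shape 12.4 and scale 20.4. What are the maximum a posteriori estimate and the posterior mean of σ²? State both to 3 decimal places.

Mode = β/(α+1) = 20.4/13.4 = 1.522.
Mean = β/(α−1) = 20.4/11.4 = 1.789.

σ²_MAP = 1.522, E[σ²|data] = 1.789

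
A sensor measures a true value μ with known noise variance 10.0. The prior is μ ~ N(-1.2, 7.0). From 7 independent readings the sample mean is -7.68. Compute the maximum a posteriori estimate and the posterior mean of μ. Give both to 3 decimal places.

Posterior for μ is Normal. Precision-weighted mean: (1/7.0·-1.2 + 7/10.0·-7.68) / (1/7.0 + 7/10.0) = -6.582.
A Normal posterior is symmetric, so mode = mean.

MAP = -6.582, posterior mean = -6.582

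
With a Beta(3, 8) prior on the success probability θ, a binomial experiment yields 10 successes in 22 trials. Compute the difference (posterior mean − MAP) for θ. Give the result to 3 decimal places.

0.007

Posterior: Beta(3+10, 8+12) = Beta(13, 20).
Mode = (13−1)/(13+20−2) = 12/31 = 0.387.
Mean = 13/(13+20) = 13/33 = 0.394.
Difference = 0.394 − 0.387 = 0.007.
The posterior is right-skewed, so the mean exceeds the mode.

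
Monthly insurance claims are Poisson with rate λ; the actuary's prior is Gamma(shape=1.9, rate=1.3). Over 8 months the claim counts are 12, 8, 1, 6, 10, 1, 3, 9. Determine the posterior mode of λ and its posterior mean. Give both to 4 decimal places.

posterior mode = 5.4731, posterior mean = 5.5806

Σ counts = 50. Posterior: Gamma(shape = 1.9+50 = 51.9, rate = 1.3+8 = 9.3).
Mode = (α−1)/β = 50.9/9.3 = 5.4731.
Mean = α/β = 51.9/9.3 = 5.5806.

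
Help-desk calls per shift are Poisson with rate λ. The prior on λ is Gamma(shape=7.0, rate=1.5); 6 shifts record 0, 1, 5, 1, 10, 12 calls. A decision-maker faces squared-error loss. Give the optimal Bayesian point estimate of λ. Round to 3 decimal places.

Σ counts = 29. Posterior: Gamma(shape = 7.0+29 = 36.0, rate = 1.5+6 = 7.5).
Mode = (α−1)/β = 35.0/7.5 = 4.667.
Mean = α/β = 36.0/7.5 = 4.800.
Squared-error loss ⇒ the optimal estimator is the posterior mean.

4.800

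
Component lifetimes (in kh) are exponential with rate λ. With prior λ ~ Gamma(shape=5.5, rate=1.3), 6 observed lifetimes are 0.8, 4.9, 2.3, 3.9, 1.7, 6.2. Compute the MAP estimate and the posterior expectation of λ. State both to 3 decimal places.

Σ times = 19.8. Posterior: Gamma(shape = 5.5+6 = 11.5, rate = 1.3+19.8 = 21.1).
Mode = (α−1)/β = 10.5/21.1 = 0.498.
Mean = α/β = 11.5/21.1 = 0.545.
Right-skewed posterior ⇒ mode < mean.

MAP = 0.498; posterior mean = 0.545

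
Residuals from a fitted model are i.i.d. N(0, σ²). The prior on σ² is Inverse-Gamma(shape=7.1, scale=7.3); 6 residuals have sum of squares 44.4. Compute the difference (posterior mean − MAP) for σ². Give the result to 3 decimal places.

0.584

Posterior: Inverse-Gamma(shape = 7.1+6/2 = 10.1, scale = 7.3+44.4/2 = 29.5).
Mode = β/(α+1) = 29.5/11.1 = 2.658.
Mean = β/(α−1) = 29.5/9.1 = 3.242.
Difference = 3.242 − 2.658 = 0.584.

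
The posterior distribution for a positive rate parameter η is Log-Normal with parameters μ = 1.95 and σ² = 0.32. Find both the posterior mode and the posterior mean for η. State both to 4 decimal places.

posterior mode = 5.1039, posterior mean = 8.2482

Mode = exp(μ − σ²) = exp(1.63) = 5.1039.
Mean = exp(μ + σ²/2) = exp(2.110) = 8.2482.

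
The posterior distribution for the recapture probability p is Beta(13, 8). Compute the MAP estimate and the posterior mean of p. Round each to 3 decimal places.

Mode = (13−1)/(13+8−2) = 12/19 = 0.632.
Mean = 13/(13+8) = 13/21 = 0.619.

MAP = 0.632; posterior mean = 0.619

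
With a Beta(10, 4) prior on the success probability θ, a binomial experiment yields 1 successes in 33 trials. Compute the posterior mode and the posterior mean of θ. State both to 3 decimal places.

Posterior: Beta(10+1, 4+32) = Beta(11, 36).
Mode = (11−1)/(11+36−2) = 10/45 = 0.222.
Mean = 11/(11+36) = 11/47 = 0.234.
Mean > mode: the posterior has a right tail.

posterior mode = 0.222, posterior mean = 0.234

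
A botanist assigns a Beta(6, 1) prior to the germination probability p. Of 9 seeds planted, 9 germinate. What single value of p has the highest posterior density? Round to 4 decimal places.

Posterior: Beta(6+9, 1+0) = Beta(15, 1).
Since β = 1 ≤ 1 and α > 1, the Beta density is monotone increasing on [0,1]; the mode is at 1.
Mean = 15/(15+1) = 0.9375.
This is the posterior mode — the MAP estimate.

1.0000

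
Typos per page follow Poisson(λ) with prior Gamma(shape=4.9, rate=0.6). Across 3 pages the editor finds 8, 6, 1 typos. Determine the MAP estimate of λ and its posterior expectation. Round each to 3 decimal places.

MAP estimate = 5.250, posterior expectation = 5.528

Σ counts = 15. Posterior: Gamma(shape = 4.9+15 = 19.9, rate = 0.6+3 = 3.6).
Mode = (α−1)/β = 18.9/3.6 = 5.250.
Mean = α/β = 19.9/3.6 = 5.528.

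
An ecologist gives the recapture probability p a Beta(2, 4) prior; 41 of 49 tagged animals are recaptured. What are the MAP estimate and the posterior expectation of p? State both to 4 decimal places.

MAP estimate = 0.7925, posterior expectation = 0.7818

Posterior: Beta(2+41, 4+8) = Beta(43, 12).
Mode = (43−1)/(43+12−2) = 42/53 = 0.7925.
Mean = 43/(43+12) = 43/55 = 0.7818.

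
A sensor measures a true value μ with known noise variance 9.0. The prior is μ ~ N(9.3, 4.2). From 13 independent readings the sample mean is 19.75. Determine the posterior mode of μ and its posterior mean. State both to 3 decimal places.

Posterior for μ is Normal. Precision-weighted mean: (1/4.2·9.3 + 13/9.0·19.75) / (1/4.2 + 13/9.0) = 18.271.
A Normal posterior is symmetric, so mode = mean.

posterior mode = 18.271, posterior mean = 18.271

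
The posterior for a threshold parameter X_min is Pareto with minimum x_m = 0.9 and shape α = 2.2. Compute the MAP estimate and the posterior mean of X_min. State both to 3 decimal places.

The Pareto density is strictly decreasing on [x_m, ∞), so the mode is x_m = 0.900.
Mean = α·x_m/(α−1) = 2.2·0.9/1.2 = 1.650.

X_min_MAP = 0.900, E[X_min|data] = 1.650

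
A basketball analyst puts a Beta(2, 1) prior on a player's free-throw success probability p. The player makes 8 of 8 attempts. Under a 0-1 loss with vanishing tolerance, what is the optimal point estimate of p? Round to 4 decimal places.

Posterior: Beta(2+8, 1+0) = Beta(10, 1).
Since β = 1 ≤ 1 and α > 1, the Beta density is monotone increasing on [0,1]; the mode is at 1.
Mean = 10/(10+1) = 0.9091.
This is the posterior mode — the MAP estimate.

1.0000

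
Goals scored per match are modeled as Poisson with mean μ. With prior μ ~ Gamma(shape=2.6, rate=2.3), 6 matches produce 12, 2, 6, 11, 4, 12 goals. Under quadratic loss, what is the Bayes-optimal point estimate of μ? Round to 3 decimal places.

5.976

Σ counts = 47. Posterior: Gamma(shape = 2.6+47 = 49.6, rate = 2.3+6 = 8.3).
Mode = (α−1)/β = 48.6/8.3 = 5.855.
Mean = α/β = 49.6/8.3 = 5.976.
Quadratic loss ⇒ the optimal estimator is the posterior mean.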